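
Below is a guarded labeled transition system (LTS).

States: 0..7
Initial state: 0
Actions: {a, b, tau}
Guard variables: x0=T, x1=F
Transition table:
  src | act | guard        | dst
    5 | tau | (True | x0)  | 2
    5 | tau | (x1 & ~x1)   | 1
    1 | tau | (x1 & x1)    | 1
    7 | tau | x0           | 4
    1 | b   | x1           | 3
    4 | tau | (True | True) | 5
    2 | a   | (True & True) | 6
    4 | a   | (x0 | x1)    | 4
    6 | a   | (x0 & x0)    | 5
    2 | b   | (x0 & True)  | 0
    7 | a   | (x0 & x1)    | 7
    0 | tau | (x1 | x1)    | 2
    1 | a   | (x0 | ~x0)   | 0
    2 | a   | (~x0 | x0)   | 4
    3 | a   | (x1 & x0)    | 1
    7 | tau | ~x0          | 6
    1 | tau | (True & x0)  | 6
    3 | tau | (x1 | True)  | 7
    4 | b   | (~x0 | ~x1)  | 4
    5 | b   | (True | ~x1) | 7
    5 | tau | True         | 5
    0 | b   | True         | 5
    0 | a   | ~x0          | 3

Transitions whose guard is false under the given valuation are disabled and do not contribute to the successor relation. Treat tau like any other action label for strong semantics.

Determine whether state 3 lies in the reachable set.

Answer: UNREACHABLE

Trace:
After dropping false guards: 15 live edges.
depth 0: {0}
depth 1: {5}  total {0,5}
depth 2: {2,7}  total {0,2,5,7}
depth 3: {4,6}  total {0,2,4,5,6,7}
R = {0,2,4,5,6,7}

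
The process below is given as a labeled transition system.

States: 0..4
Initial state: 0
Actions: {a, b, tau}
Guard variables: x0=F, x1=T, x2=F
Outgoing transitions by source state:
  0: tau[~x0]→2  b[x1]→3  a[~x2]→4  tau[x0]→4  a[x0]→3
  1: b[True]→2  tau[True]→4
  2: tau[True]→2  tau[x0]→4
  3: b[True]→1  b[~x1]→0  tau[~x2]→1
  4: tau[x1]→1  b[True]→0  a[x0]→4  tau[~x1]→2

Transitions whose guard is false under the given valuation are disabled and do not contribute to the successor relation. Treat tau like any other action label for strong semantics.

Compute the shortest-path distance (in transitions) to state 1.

Answer: 2

Trace:
Layered search for 1:
  Layer 0: {0}
  Layer 1: {2,3,4}
  Layer 2: {1}
first hit 1 at d=2 via a·tau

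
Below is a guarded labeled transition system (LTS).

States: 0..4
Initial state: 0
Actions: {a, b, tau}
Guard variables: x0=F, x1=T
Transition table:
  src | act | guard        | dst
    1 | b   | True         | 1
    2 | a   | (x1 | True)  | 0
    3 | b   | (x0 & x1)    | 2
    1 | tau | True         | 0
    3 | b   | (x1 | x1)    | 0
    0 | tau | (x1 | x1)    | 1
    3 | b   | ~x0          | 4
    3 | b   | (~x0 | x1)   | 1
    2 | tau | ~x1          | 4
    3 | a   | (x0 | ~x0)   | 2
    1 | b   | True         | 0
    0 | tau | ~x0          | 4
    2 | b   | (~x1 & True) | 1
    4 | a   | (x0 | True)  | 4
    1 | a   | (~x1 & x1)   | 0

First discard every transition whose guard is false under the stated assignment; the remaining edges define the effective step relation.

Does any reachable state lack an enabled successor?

Answer: DEADLOCK-FREE

Trace:
R = {0,1,4}
  0: tau→1  tau→4  [2 out]
  1: b→0  b→1  tau→0  [3 out]
  4: a→4  [1 out]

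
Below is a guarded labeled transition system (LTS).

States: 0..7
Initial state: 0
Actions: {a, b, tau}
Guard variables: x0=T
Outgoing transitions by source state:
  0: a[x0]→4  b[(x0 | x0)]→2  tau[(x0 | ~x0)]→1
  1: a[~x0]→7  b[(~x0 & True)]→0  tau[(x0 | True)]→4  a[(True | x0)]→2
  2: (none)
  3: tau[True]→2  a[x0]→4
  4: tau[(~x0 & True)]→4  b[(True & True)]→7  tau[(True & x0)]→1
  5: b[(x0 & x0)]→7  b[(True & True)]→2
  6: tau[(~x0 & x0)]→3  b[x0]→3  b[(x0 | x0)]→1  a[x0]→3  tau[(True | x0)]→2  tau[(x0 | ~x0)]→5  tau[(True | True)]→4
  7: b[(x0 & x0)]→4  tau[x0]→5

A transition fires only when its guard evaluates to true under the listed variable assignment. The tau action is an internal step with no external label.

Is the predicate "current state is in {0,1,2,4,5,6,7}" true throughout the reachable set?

Answer: INVARIANT HOLDS

Working:
Inv-set: {0,1,2,4,5,6,7}
Reach set: {0,1,2,4,5,7}
  0: safe
  1: safe
  2: safe
  4: safe
  5: safe
  7: safe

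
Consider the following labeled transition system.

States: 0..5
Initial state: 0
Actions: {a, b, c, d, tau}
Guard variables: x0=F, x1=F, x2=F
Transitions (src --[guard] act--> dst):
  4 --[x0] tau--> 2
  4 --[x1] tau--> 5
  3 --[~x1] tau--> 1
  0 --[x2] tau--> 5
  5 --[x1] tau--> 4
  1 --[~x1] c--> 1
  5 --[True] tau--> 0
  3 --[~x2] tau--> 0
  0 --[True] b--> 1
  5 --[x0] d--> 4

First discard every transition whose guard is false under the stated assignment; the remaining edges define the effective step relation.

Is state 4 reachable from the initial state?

Answer: UNREACHABLE

Analysis:
After dropping false guards: 5 live edges.
depth 0: {0}
depth 1: {1}  cumulative {0,1}
R = {0,1}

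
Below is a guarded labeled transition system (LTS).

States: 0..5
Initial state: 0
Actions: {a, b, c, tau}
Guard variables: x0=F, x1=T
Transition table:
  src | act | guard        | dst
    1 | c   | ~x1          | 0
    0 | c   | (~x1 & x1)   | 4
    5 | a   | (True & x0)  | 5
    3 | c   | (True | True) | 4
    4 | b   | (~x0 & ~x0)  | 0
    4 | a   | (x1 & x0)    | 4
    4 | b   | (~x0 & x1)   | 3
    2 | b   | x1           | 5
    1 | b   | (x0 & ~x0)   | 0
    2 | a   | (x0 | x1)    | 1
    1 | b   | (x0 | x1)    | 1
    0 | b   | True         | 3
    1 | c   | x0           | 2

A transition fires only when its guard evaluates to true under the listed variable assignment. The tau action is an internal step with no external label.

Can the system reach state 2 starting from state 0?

Answer: UNREACHABLE

Trace:
Guard filter leaves 7 enabled edge(s).
L0 = {0}
L1 = {3}  cumulative {0,3}
L2 = {4}  cumulative {0,3,4}
R = {0,3,4}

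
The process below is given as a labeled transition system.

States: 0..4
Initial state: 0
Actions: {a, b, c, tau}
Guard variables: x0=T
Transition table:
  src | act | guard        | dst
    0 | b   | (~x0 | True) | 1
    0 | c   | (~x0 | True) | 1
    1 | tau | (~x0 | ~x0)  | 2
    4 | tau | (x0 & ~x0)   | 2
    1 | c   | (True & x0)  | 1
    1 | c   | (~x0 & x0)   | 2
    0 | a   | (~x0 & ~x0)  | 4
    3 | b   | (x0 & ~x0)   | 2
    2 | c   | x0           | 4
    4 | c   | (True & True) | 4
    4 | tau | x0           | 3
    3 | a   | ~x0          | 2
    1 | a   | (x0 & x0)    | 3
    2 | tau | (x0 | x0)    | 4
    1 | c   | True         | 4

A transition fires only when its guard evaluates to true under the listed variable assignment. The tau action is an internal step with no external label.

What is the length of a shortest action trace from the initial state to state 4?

Layered search for 4:
  depth 0: {0}
  depth 1: {1}
  depth 2: {3,4}
first hit 4 at d=2 via b·c

Answer: 2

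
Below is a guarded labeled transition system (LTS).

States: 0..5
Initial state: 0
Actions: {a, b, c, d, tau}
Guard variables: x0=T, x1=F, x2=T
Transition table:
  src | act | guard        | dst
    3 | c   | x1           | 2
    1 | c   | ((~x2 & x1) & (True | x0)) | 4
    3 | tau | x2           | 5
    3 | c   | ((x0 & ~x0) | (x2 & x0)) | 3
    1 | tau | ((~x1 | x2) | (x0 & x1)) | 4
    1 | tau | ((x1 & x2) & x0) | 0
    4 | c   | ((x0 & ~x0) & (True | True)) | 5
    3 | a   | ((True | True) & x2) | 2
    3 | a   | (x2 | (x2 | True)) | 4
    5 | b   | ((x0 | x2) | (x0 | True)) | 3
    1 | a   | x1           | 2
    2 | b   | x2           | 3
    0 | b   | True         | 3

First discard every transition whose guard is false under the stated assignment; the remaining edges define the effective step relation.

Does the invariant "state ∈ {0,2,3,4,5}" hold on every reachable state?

Answer: INVARIANT HOLDS

Working:
Inv-set: {0,2,3,4,5}
Reachable = {0,2,3,4,5}
  0: safe
  2: safe
  3: safe
  4: safe
  5: safe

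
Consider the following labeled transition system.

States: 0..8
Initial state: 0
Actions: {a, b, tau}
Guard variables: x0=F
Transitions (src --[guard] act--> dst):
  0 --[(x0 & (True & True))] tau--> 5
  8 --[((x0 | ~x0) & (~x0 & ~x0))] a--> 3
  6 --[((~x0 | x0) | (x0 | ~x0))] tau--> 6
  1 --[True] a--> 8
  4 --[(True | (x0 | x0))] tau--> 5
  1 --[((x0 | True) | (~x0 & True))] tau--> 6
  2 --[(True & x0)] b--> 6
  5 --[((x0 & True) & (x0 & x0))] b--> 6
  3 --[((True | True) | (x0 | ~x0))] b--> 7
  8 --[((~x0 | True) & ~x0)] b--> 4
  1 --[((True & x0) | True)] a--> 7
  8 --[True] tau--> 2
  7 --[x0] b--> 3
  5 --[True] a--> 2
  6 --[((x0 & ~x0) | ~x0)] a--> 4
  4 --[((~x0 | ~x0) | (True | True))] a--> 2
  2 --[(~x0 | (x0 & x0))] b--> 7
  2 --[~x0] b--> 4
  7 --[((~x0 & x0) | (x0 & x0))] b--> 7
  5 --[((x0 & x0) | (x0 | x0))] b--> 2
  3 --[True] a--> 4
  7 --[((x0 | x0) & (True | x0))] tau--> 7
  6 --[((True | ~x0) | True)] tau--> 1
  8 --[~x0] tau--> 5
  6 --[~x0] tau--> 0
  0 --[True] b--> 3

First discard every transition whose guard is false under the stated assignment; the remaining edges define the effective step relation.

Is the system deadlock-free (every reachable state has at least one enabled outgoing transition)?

Answer: DEADLOCK at state 7

Analysis:
Reachable = {0,2,3,4,5,7}
  0: b→3  [1 out]
  2: b→4  b→7  [2 out]
  3: a→4  b→7  [2 out]
  4: a→2  tau→5  [2 out]
  5: a→2  [1 out]
  7: ∅  [no exit]
witness 7: b·b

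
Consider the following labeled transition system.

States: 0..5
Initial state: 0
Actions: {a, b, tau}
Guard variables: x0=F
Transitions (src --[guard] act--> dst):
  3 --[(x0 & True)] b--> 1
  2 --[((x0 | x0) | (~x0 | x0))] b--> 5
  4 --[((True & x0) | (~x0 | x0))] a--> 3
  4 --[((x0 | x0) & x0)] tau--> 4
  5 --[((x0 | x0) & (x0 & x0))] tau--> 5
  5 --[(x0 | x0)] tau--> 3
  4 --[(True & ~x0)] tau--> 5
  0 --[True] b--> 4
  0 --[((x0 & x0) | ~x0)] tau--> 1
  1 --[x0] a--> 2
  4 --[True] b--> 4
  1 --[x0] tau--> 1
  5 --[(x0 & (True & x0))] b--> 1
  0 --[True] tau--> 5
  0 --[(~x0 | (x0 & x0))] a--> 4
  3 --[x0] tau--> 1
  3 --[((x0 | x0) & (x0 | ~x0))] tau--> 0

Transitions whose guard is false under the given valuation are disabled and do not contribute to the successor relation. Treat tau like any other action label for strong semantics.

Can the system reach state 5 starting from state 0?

Answer: REACHABLE

Analysis:
After dropping false guards: 8 live edges.
L0 = {0}
L1 = {1,4,5}  now seen {0,1,4,5}
L2 = {3}  now seen {0,1,3,4,5}
R = {0,1,3,4,5}
trace reaching 5: tau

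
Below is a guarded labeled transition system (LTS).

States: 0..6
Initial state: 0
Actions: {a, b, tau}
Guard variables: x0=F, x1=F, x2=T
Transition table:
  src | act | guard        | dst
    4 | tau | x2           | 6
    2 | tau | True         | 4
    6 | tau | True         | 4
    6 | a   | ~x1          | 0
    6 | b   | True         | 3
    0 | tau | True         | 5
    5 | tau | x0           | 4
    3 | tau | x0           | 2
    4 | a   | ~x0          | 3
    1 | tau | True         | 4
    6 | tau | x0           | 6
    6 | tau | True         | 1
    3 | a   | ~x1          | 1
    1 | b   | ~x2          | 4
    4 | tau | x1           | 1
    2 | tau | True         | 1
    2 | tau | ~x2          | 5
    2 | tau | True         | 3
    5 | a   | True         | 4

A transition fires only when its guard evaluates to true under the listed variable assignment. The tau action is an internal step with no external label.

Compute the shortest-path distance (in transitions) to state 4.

Answer: 2

Analysis:
Breadth-first toward 4:
  depth 0: {0}
  depth 1: {5}
  depth 2: {4}
first hit 4 at d=2 via tau·a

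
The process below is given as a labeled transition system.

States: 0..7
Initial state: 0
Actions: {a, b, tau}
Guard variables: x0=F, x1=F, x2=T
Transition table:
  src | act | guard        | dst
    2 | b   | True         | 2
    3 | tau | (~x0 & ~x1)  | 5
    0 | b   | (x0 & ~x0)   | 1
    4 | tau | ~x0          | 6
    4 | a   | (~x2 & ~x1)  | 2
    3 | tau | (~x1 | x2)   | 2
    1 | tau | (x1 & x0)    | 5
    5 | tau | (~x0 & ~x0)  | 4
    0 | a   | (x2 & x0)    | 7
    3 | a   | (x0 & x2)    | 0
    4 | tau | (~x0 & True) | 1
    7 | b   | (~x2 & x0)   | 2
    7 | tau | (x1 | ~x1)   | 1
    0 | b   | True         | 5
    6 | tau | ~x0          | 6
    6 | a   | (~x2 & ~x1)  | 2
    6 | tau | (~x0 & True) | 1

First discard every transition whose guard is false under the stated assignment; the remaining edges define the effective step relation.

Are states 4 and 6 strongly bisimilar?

Answer: BISIMILAR

Analysis:
Compute ~ classes (split until stable):
  π0 = {{0,1,2,3,4,5,6,7}}
  π1 = {{0,2},{1},{3,4,5,6,7}}
  π2 = {{0},{1},{2},{3},{4,6},{5},{7}}
Fixed point at round 3; 7 class(es).
[4]={4,6}  [6]={4,6}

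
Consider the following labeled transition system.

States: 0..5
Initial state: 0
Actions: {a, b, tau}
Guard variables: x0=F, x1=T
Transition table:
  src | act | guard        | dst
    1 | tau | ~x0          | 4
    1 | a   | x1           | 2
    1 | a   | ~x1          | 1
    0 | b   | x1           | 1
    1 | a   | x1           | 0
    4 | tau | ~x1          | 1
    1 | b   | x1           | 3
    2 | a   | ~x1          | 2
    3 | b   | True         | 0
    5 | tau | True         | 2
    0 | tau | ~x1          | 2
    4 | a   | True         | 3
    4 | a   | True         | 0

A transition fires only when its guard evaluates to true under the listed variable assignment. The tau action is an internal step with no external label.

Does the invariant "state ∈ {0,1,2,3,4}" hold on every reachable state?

Safe = {0,1,2,3,4}
Reach set: {0,1,2,3,4}
  0: ok
  1: ok
  2: ok
  3: ok
  4: ok

Answer: INVARIANT HOLDS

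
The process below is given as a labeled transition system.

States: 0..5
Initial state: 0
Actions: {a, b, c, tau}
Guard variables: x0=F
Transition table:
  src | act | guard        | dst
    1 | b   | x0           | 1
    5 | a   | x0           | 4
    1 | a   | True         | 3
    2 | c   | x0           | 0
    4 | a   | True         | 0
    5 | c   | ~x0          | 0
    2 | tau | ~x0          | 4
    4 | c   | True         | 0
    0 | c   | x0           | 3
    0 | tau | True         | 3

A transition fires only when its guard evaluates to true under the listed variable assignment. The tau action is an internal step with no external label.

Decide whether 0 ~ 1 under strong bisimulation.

Answer: NOT BISIMILAR

Analysis:
Bisimulation quotient by refinement:
  P[0] = {{0,1,2,3,4,5}}
  P[1] = {{0,2},{1},{3},{4},{5}}
  P[2] = {{0},{1},{2},{3},{4},{5}}
stable after 3 split(s): 6 block(s)
0∈{0}, 1∈{1}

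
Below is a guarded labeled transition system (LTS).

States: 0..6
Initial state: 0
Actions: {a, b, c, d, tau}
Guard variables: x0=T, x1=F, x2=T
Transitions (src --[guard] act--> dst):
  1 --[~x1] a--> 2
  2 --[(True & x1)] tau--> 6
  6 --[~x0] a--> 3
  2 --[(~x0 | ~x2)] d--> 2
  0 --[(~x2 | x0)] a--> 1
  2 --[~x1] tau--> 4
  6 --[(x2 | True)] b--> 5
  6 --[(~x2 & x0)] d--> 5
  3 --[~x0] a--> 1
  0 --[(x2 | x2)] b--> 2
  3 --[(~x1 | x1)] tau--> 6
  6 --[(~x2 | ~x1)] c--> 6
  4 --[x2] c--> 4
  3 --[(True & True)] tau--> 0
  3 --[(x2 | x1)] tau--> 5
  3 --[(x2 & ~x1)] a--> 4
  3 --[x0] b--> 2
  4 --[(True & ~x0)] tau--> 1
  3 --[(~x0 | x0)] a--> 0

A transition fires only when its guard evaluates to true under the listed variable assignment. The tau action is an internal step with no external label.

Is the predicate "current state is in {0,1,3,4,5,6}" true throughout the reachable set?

Answer: INVARIANT VIOLATED at state 2

Trace:
Safe = {0,1,3,4,5,6}
R = {0,1,2,4}
  0: ✓
  1: ✓
  2: ✗ unsafe
  4: ✓
counterexample path to 2: b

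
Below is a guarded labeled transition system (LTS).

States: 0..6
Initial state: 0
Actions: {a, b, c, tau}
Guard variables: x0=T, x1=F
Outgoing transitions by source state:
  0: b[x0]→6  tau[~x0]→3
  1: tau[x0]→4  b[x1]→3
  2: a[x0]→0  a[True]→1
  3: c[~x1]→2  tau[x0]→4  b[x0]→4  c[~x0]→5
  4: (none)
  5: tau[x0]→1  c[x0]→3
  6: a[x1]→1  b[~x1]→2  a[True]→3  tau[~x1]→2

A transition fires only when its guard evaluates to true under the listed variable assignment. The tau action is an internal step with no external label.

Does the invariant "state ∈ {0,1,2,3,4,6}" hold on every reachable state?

Safe = {0,1,2,3,4,6}
R = {0,1,2,3,4,6}
  0: safe
  1: safe
  2: safe
  3: safe
  4: safe
  6: safe

Answer: INVARIANT HOLDS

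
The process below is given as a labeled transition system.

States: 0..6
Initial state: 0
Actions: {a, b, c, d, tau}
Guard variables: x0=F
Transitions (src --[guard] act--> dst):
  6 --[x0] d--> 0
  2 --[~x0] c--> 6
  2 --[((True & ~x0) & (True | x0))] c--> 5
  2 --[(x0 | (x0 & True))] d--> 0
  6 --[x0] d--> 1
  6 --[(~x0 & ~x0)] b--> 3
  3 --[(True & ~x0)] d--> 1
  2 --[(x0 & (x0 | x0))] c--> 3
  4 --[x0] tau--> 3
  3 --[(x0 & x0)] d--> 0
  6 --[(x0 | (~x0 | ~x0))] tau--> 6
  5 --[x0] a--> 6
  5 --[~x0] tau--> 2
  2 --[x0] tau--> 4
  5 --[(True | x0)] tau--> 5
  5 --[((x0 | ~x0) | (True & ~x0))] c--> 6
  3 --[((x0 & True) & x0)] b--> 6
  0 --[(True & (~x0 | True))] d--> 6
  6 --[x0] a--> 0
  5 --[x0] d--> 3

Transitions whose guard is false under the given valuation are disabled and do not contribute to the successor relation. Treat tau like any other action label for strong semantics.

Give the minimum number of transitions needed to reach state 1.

Breadth-first toward 1:
  Layer 0: {0}
  Layer 1: {6}
  Layer 2: {3}
  Layer 3: {1}
1 enters at depth 3; path d·b·d

Answer: 3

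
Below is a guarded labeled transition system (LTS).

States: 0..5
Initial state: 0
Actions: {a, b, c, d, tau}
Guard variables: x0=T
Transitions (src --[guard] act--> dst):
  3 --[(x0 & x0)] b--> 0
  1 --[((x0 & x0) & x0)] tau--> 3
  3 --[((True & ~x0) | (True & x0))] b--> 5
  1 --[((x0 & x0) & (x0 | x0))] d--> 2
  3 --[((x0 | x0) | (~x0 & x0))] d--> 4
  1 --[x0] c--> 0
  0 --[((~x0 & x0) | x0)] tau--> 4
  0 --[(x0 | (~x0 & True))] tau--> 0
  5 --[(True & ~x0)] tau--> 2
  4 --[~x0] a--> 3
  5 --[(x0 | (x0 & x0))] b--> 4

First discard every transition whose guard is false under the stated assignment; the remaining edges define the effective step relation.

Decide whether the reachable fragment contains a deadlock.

R = {0,4}
  0: tau→0  tau→4  [2 exit(s)]
  4: ∅  [STUCK]
witness 4: tau

Answer: DEADLOCK at state 4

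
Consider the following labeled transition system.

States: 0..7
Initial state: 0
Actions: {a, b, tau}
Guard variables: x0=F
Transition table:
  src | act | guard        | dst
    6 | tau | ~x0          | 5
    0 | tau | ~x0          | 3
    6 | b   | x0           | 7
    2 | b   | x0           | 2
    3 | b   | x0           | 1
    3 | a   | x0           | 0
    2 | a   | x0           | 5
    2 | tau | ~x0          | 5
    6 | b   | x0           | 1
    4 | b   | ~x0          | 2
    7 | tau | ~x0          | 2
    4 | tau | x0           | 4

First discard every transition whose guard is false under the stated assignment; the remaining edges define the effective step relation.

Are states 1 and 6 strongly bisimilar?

Answer: NOT BISIMILAR

Trace:
Refine partition for ~:
  P[0] = {{0,1,2,3,4,5,6,7}}
  P[1] = {{0,2,6,7},{1,3,5},{4}}
  P[2] = {{0,2,6},{1,3,5},{4},{7}}
4 equivalence class(es) (converged in 3)
1∈{1,3,5}, 6∈{0,2,6}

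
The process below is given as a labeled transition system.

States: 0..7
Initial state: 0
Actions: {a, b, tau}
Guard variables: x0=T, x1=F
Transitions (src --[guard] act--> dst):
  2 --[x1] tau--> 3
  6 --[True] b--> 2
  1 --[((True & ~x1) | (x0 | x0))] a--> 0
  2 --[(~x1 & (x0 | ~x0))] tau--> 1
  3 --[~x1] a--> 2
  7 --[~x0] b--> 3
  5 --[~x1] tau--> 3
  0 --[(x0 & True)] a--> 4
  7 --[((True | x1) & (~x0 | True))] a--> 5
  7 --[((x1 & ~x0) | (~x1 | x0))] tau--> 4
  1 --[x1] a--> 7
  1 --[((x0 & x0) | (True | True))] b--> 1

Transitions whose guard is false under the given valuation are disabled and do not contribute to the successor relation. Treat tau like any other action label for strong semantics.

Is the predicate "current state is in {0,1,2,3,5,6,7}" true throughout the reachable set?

Answer: INVARIANT VIOLATED at state 4

Analysis:
Safe = {0,1,2,3,5,6,7}
R = {0,4}
  0: ok
  4: outside
reach 4 via a — violates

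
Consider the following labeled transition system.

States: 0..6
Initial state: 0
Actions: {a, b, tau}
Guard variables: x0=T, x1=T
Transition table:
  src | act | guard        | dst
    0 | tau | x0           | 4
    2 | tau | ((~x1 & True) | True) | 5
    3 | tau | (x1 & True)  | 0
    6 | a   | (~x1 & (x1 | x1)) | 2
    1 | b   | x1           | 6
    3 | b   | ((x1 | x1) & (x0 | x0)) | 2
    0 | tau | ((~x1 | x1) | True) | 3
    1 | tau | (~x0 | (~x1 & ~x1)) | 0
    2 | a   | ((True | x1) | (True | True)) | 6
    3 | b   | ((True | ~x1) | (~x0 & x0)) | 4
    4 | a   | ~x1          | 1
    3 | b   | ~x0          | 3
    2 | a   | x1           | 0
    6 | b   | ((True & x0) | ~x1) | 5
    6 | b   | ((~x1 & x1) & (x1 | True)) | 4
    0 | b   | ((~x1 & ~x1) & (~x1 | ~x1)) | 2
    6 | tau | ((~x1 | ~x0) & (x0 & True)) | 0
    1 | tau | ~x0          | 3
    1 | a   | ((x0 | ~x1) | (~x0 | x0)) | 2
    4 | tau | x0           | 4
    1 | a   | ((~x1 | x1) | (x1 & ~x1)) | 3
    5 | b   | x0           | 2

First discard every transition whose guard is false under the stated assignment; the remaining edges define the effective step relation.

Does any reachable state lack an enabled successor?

Answer: DEADLOCK-FREE

Analysis:
R = {0,2,3,4,5,6}
  0: tau→3  tau→4  [2 exit(s)]
  2: a→0  a→6  tau→5  [3 exit(s)]
  3: b→2  b→4  tau→0  [3 exit(s)]
  4: tau→4  [1 exit(s)]
  5: b→2  [1 exit(s)]
  6: b→5  [1 exit(s)]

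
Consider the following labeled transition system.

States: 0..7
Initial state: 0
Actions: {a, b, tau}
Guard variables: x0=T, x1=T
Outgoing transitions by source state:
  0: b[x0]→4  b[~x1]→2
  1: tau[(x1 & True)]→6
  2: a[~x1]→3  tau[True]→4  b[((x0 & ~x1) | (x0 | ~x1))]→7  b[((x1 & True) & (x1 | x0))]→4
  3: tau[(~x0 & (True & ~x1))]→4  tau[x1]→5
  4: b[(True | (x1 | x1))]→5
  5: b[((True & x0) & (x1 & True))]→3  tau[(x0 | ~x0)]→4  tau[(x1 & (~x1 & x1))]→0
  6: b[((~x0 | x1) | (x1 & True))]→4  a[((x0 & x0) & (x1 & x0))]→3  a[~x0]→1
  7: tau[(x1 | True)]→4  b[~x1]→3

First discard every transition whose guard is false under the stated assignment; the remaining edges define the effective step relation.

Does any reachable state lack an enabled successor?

Answer: DEADLOCK-FREE

Trace:
R = {0,3,4,5}
  0: b→4  [1 out]
  3: tau→5  [1 out]
  4: b→5  [1 out]
  5: b→3  tau→4  [2 out]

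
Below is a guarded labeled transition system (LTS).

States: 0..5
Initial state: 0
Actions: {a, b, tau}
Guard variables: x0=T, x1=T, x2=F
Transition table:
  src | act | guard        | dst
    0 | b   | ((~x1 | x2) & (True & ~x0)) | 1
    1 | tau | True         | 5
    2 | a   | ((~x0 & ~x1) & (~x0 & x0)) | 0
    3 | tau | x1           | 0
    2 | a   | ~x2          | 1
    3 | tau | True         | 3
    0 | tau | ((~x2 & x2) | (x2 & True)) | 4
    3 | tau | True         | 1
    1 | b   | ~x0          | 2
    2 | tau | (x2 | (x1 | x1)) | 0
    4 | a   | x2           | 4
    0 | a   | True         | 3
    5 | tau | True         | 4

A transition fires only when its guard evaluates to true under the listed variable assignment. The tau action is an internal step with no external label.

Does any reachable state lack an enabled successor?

Answer: DEADLOCK at state 4

Working:
Reach set: {0,1,3,4,5}
  0: a→3  [1 exit(s)]
  1: tau→5  [1 exit(s)]
  3: tau→0  tau→1  tau→3  [3 exit(s)]
  4: ∅  [no exit]
  5: tau→4  [1 exit(s)]
trace reaching 4: a·tau·tau·tau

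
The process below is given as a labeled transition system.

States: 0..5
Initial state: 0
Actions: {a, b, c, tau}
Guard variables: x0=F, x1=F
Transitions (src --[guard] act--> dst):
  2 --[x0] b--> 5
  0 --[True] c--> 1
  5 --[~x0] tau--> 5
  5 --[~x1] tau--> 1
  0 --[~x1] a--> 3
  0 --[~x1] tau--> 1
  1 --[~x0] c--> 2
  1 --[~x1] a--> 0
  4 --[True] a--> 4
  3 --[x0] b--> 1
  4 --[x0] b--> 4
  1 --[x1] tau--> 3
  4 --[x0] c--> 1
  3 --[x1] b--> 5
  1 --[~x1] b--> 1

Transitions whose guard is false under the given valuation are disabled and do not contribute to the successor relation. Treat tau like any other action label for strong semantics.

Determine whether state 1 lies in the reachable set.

Answer: REACHABLE

Analysis:
Guard filter leaves 9 enabled edge(s).
Layer 0: {0}
Layer 1: {1,3}  now seen {0,1,3}
Layer 2: {2}  now seen {0,1,2,3}
Reachable = {0,1,2,3}
Path to 1: c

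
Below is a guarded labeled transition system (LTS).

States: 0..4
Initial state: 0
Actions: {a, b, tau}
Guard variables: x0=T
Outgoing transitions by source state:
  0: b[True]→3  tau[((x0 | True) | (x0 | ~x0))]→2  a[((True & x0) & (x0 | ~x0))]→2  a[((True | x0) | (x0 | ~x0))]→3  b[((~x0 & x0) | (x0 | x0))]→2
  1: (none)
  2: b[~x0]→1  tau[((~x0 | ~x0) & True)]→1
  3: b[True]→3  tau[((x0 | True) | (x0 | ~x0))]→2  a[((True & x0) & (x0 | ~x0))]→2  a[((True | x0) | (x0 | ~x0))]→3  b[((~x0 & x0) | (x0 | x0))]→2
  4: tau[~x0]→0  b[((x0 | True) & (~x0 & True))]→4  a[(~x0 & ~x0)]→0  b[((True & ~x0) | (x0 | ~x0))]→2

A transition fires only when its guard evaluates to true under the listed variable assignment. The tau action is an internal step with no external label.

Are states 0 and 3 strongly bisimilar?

Answer: BISIMILAR

Trace:
Compute ~ classes (split until stable):
  round 0: {{0,1,2,3,4}}
  round 1: {{0,3},{1,2},{4}}
stable after 2 split(s): 3 block(s)
0∈{0,3}, 3∈{0,3}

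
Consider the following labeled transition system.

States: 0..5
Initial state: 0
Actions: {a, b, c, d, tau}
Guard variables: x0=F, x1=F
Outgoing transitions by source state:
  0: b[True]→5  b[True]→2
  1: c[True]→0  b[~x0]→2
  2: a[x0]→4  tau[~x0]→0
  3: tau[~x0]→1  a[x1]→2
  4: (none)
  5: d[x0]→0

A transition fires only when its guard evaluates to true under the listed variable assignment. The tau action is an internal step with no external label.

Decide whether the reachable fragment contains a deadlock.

R = {0,2,5}
  0: b→2  b→5  [2 out]
  2: tau→0  [1 out]
  5: ∅  [deadlock]
witness 5: b

Answer: DEADLOCK at state 5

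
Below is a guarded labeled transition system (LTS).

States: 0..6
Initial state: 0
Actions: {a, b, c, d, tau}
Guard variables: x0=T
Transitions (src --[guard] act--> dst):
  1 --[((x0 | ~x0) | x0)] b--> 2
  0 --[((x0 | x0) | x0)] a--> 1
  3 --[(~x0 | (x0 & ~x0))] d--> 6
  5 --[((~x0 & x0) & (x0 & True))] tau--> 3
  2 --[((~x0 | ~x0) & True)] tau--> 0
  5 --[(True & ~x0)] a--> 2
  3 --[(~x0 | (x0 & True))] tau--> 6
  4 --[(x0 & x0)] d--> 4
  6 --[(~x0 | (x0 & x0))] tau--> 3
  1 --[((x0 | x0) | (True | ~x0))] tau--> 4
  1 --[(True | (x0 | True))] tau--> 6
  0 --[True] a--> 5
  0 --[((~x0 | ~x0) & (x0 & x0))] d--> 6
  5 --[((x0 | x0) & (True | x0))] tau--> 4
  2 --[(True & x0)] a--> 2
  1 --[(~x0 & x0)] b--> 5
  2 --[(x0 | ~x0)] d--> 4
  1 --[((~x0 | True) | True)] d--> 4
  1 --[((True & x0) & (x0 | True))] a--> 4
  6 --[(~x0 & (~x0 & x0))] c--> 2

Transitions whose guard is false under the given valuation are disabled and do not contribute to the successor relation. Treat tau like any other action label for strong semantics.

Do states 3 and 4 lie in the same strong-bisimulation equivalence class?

Answer: NOT BISIMILAR

Working:
Bisimulation quotient by refinement:
  P[0] = {{0,1,2,3,4,5,6}}
  P[1] = {{0},{1},{2},{3,5,6},{4}}
  P[2] = {{0},{1},{2},{3,6},{4},{5}}
Fixed point at round 3; 6 class(es).
[3]={3,6}  [4]={4}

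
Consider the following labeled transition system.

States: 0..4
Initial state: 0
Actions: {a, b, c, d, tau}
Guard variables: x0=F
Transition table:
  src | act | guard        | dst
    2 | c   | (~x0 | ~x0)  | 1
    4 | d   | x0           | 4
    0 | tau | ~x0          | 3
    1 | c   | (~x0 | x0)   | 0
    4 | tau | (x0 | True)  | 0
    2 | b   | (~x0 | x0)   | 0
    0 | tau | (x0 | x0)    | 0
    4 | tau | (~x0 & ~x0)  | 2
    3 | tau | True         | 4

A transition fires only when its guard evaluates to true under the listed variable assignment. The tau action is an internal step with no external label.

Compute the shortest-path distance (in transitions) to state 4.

Layered search for 4:
  depth 0: {0}
  depth 1: {3}
  depth 2: {4}
4 enters at depth 2; path tau·tau

Answer: 2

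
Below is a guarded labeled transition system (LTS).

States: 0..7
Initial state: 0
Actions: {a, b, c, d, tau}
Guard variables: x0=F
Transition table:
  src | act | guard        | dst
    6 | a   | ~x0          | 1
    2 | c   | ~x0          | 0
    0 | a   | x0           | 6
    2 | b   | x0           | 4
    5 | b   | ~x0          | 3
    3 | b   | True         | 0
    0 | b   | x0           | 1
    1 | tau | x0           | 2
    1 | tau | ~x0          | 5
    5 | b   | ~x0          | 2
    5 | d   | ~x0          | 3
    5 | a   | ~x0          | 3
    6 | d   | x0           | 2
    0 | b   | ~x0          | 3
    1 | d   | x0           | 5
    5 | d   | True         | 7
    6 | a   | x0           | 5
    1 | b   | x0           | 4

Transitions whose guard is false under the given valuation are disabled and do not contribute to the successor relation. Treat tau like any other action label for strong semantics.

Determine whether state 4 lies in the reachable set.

Answer: UNREACHABLE

Working:
After dropping false guards: 10 live edges.
L0 = {0}
L1 = {3}  now seen {0,3}
Reach set: {0,3}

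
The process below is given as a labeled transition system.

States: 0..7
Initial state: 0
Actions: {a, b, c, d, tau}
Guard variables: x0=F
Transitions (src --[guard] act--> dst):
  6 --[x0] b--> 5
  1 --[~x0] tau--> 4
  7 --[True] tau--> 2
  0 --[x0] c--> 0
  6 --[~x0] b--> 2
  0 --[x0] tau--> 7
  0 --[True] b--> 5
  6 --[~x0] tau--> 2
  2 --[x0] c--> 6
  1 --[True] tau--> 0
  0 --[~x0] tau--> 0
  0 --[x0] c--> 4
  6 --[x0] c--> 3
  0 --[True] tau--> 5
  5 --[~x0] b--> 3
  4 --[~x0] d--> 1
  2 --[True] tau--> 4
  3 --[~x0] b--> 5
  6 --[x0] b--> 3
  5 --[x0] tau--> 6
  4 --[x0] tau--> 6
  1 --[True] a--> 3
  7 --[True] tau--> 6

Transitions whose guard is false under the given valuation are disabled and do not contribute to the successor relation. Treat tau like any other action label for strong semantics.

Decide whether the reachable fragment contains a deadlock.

Answer: DEADLOCK-FREE

Trace:
Reachable = {0,3,5}
  0: b→5  tau→0  tau→5  [3 exit(s)]
  3: b→5  [1 exit(s)]
  5: b→3  [1 exit(s)]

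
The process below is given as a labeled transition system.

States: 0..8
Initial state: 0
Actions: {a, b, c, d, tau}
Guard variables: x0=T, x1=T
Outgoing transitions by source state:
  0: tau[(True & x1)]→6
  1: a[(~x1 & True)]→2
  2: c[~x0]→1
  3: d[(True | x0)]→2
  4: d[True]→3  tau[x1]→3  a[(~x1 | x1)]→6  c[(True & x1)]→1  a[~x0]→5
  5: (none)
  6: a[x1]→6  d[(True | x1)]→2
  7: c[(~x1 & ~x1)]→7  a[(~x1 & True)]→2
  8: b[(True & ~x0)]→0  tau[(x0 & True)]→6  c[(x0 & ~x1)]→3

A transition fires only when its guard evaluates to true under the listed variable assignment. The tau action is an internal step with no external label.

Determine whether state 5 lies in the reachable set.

9 transition(s) survive guard evaluation.
L0 = {0}
L1 = {6}  total {0,6}
L2 = {2}  total {0,2,6}
Reachable = {0,2,6}

Answer: UNREACHABLE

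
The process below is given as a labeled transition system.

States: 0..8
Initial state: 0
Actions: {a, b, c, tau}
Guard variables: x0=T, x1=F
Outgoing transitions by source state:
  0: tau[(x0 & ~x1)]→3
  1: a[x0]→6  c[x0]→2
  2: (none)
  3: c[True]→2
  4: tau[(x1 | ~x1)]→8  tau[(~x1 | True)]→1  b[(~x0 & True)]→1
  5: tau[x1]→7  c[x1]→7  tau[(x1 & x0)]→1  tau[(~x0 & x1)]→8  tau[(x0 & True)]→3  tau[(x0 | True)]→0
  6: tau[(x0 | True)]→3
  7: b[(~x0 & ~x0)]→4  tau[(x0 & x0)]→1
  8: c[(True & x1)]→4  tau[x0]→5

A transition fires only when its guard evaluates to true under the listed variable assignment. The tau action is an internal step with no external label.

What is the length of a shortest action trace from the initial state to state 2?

Answer: 2

Working:
Layered search for 2:
  L0 = {0}
  L1 = {3}
  L2 = {2}
2 enters at depth 2; path tau·c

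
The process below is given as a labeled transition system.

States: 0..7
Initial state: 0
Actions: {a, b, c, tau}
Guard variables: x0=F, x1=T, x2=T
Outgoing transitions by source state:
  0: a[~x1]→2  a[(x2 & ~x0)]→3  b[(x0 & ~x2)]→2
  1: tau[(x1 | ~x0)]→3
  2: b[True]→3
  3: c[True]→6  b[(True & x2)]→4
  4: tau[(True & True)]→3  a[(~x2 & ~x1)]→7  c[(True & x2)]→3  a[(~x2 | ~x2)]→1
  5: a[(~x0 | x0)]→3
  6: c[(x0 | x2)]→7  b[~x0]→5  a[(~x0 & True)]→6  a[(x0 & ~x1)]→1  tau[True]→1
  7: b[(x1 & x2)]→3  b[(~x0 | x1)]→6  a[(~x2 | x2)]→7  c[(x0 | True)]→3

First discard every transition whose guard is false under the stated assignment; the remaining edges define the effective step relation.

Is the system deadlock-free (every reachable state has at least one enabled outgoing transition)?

Answer: DEADLOCK-FREE

Working:
R = {0,1,3,4,5,6,7}
  0: a→3  [1 out]
  1: tau→3  [1 out]
  3: b→4  c→6  [2 out]
  4: c→3  tau→3  [2 out]
  5: a→3  [1 out]
  6: a→6  b→5  c→7  tau→1  [4 out]
  7: a→7  b→3  b→6  c→3  [4 out]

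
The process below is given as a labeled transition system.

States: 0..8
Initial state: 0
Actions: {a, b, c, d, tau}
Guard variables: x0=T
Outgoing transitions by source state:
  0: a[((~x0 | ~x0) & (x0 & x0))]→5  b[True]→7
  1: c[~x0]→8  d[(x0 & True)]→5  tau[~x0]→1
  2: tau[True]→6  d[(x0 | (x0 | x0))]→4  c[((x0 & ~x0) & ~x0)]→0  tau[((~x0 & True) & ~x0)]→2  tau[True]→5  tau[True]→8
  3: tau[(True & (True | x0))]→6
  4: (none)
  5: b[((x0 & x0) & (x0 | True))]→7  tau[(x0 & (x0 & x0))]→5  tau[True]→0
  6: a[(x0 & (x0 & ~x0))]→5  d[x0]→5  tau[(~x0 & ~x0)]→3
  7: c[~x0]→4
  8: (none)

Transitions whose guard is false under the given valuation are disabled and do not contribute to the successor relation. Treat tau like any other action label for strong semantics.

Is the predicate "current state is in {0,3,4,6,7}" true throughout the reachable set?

Answer: INVARIANT HOLDS

Working:
Safe = {0,3,4,6,7}
Reachable = {0,7}
  0: ok
  7: ok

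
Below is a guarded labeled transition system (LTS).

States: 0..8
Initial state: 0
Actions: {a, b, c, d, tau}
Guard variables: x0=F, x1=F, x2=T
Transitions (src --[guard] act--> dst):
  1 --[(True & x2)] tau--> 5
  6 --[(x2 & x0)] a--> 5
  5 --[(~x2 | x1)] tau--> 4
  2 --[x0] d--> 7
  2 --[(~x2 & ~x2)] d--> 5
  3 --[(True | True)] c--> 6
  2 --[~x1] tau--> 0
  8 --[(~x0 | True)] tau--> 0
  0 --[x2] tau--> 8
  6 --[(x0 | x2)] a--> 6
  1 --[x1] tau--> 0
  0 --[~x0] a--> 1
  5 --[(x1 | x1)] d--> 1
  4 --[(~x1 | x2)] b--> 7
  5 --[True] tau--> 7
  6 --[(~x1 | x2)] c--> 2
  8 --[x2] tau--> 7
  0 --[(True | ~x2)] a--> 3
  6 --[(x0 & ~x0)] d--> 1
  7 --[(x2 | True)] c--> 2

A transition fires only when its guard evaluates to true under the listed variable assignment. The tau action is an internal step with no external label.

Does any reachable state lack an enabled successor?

Reachable = {0,1,2,3,5,6,7,8}
  0: a→1  a→3  tau→8  [3 out]
  1: tau→5  [1 out]
  2: tau→0  [1 out]
  3: c→6  [1 out]
  5: tau→7  [1 out]
  6: a→6  c→2  [2 out]
  7: c→2  [1 out]
  8: tau→0  tau→7  [2 out]

Answer: DEADLOCK-FREE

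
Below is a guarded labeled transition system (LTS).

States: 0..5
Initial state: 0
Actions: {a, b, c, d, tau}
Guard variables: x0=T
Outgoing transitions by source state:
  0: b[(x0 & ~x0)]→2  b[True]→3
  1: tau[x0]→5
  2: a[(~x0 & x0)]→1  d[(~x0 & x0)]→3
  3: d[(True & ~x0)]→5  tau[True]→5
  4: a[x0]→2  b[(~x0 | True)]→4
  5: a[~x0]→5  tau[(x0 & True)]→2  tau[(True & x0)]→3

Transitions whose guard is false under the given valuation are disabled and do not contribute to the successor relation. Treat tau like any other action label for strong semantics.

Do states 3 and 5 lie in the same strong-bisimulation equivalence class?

Answer: NOT BISIMILAR

Trace:
Refine partition for ~:
  π0 = {{0,1,2,3,4,5}}
  π1 = {{0},{1,3,5},{2},{4}}
  π2 = {{0},{1,3},{2},{4},{5}}
Fixed point at round 3; 5 class(es).
class of 3: {1,3}; class of 5: {5}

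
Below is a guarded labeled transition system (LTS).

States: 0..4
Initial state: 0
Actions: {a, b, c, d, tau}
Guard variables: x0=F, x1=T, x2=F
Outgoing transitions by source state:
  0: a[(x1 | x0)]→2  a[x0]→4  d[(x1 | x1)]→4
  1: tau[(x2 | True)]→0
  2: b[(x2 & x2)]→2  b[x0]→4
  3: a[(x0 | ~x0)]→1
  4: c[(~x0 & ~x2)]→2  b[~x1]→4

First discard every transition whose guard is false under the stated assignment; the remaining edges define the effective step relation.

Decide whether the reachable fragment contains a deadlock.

Answer: DEADLOCK at state 2

Working:
Reach set: {0,2,4}
  0: a→2  d→4  [2 out]
  2: ∅  [no exit]
  4: c→2  [1 out]
witness 2: a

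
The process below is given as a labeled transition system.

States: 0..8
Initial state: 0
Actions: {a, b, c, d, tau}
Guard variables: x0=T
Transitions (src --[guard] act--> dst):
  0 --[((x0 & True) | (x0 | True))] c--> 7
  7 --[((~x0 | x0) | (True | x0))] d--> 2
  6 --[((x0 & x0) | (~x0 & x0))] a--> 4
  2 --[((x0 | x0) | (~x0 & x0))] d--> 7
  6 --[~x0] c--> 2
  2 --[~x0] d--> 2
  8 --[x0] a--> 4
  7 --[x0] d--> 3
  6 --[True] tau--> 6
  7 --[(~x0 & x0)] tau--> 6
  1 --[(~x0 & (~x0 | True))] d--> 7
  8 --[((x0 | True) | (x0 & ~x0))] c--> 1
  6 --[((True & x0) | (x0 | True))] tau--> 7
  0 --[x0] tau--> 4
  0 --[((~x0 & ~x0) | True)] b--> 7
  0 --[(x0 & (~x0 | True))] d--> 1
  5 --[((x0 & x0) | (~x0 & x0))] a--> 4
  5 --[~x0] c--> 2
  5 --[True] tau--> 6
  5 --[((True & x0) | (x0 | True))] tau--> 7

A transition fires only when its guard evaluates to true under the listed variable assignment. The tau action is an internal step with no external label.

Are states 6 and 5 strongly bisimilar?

Answer: BISIMILAR

Working:
Refine partition for ~:
  P[0] = {{0,1,2,3,4,5,6,7,8}}
  P[1] = {{0},{1,3,4},{2,7},{5,6},{8}}
  P[2] = {{0},{1,3,4},{2},{5,6},{7},{8}}
stable after 3 split(s): 6 block(s)
class of 6: {5,6}; class of 5: {5,6}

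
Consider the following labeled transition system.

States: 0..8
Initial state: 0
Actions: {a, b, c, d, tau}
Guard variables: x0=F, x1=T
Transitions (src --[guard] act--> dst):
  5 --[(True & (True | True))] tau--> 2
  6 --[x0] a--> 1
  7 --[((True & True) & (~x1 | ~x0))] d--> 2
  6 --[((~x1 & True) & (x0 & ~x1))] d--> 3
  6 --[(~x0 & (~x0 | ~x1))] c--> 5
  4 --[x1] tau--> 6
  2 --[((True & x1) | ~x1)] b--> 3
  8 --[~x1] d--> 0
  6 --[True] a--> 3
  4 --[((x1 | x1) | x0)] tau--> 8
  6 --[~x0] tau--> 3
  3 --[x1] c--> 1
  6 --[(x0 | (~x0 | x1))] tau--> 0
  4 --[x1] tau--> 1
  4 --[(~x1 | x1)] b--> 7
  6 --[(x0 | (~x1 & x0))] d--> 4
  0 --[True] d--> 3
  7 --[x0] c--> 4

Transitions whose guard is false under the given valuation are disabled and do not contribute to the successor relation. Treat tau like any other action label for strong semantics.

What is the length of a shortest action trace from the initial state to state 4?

Layered search for 4:
  Layer 0: {0}
  Layer 1: {3}
  Layer 2: {1}
4 never appears.

Answer: UNREACHABLE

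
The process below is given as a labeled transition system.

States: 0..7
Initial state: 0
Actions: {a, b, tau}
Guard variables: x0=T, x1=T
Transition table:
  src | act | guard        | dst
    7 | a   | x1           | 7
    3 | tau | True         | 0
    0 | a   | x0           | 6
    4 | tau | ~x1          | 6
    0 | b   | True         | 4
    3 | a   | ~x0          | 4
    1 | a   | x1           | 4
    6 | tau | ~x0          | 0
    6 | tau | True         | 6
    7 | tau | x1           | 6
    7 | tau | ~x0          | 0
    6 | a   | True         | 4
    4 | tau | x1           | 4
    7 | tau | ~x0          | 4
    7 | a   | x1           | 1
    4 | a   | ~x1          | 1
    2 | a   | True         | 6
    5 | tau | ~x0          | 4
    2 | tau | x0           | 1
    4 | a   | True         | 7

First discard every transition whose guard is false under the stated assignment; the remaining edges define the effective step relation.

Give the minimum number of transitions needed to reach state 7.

Layered search for 7:
  Layer 0: {0}
  Layer 1: {4,6}
  Layer 2: {7}
7 enters at depth 2; path b·a

Answer: 2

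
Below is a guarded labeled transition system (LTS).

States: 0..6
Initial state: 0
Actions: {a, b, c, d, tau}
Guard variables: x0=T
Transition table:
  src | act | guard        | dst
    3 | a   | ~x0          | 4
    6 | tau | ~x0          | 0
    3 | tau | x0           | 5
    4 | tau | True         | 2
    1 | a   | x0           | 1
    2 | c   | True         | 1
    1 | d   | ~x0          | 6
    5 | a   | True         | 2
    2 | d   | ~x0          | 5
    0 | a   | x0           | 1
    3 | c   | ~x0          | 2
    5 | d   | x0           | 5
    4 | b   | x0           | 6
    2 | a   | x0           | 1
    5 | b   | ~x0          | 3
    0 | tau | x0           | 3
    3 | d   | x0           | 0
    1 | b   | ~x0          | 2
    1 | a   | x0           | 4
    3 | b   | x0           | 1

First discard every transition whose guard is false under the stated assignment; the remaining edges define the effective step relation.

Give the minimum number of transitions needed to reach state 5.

Layered search for 5:
  L0 = {0}
  L1 = {1,3}
  L2 = {4,5}
5 enters at depth 2; path tau·tau

Answer: 2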